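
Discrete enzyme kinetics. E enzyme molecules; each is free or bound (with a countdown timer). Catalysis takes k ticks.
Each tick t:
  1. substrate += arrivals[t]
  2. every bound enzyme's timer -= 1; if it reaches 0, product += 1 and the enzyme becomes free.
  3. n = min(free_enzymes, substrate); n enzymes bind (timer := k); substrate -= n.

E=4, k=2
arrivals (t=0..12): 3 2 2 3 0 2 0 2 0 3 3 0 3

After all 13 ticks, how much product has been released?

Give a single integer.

Answer: 18

Derivation:
t=0: arr=3 -> substrate=0 bound=3 product=0
t=1: arr=2 -> substrate=1 bound=4 product=0
t=2: arr=2 -> substrate=0 bound=4 product=3
t=3: arr=3 -> substrate=2 bound=4 product=4
t=4: arr=0 -> substrate=0 bound=3 product=7
t=5: arr=2 -> substrate=0 bound=4 product=8
t=6: arr=0 -> substrate=0 bound=2 product=10
t=7: arr=2 -> substrate=0 bound=2 product=12
t=8: arr=0 -> substrate=0 bound=2 product=12
t=9: arr=3 -> substrate=0 bound=3 product=14
t=10: arr=3 -> substrate=2 bound=4 product=14
t=11: arr=0 -> substrate=0 bound=3 product=17
t=12: arr=3 -> substrate=1 bound=4 product=18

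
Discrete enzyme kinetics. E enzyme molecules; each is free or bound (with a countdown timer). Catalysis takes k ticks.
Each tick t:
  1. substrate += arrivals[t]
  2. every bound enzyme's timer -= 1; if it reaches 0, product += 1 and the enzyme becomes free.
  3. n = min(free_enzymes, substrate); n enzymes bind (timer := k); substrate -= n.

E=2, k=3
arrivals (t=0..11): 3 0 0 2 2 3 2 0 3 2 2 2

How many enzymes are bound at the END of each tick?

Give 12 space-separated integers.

t=0: arr=3 -> substrate=1 bound=2 product=0
t=1: arr=0 -> substrate=1 bound=2 product=0
t=2: arr=0 -> substrate=1 bound=2 product=0
t=3: arr=2 -> substrate=1 bound=2 product=2
t=4: arr=2 -> substrate=3 bound=2 product=2
t=5: arr=3 -> substrate=6 bound=2 product=2
t=6: arr=2 -> substrate=6 bound=2 product=4
t=7: arr=0 -> substrate=6 bound=2 product=4
t=8: arr=3 -> substrate=9 bound=2 product=4
t=9: arr=2 -> substrate=9 bound=2 product=6
t=10: arr=2 -> substrate=11 bound=2 product=6
t=11: arr=2 -> substrate=13 bound=2 product=6

Answer: 2 2 2 2 2 2 2 2 2 2 2 2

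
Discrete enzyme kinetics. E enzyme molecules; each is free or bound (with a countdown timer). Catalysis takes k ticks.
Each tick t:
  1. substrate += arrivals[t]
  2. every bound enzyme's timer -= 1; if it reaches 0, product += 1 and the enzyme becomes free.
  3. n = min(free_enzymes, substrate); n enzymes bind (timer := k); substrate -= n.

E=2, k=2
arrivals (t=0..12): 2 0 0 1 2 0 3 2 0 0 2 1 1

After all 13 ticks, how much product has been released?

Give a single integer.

t=0: arr=2 -> substrate=0 bound=2 product=0
t=1: arr=0 -> substrate=0 bound=2 product=0
t=2: arr=0 -> substrate=0 bound=0 product=2
t=3: arr=1 -> substrate=0 bound=1 product=2
t=4: arr=2 -> substrate=1 bound=2 product=2
t=5: arr=0 -> substrate=0 bound=2 product=3
t=6: arr=3 -> substrate=2 bound=2 product=4
t=7: arr=2 -> substrate=3 bound=2 product=5
t=8: arr=0 -> substrate=2 bound=2 product=6
t=9: arr=0 -> substrate=1 bound=2 product=7
t=10: arr=2 -> substrate=2 bound=2 product=8
t=11: arr=1 -> substrate=2 bound=2 product=9
t=12: arr=1 -> substrate=2 bound=2 product=10

Answer: 10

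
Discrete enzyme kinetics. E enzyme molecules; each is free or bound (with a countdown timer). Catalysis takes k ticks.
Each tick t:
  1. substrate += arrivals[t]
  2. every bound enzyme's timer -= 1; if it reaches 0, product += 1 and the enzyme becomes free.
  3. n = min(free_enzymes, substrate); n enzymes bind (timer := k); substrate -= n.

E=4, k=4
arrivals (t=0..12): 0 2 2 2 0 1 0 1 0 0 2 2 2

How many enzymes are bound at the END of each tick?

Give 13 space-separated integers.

t=0: arr=0 -> substrate=0 bound=0 product=0
t=1: arr=2 -> substrate=0 bound=2 product=0
t=2: arr=2 -> substrate=0 bound=4 product=0
t=3: arr=2 -> substrate=2 bound=4 product=0
t=4: arr=0 -> substrate=2 bound=4 product=0
t=5: arr=1 -> substrate=1 bound=4 product=2
t=6: arr=0 -> substrate=0 bound=3 product=4
t=7: arr=1 -> substrate=0 bound=4 product=4
t=8: arr=0 -> substrate=0 bound=4 product=4
t=9: arr=0 -> substrate=0 bound=2 product=6
t=10: arr=2 -> substrate=0 bound=3 product=7
t=11: arr=2 -> substrate=0 bound=4 product=8
t=12: arr=2 -> substrate=2 bound=4 product=8

Answer: 0 2 4 4 4 4 3 4 4 2 3 4 4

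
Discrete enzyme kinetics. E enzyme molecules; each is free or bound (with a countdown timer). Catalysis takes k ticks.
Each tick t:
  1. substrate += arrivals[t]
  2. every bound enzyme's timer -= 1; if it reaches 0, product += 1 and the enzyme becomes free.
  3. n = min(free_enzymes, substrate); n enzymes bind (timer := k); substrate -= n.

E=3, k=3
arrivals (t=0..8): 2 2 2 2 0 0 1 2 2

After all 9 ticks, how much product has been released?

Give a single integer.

Answer: 6

Derivation:
t=0: arr=2 -> substrate=0 bound=2 product=0
t=1: arr=2 -> substrate=1 bound=3 product=0
t=2: arr=2 -> substrate=3 bound=3 product=0
t=3: arr=2 -> substrate=3 bound=3 product=2
t=4: arr=0 -> substrate=2 bound=3 product=3
t=5: arr=0 -> substrate=2 bound=3 product=3
t=6: arr=1 -> substrate=1 bound=3 product=5
t=7: arr=2 -> substrate=2 bound=3 product=6
t=8: arr=2 -> substrate=4 bound=3 product=6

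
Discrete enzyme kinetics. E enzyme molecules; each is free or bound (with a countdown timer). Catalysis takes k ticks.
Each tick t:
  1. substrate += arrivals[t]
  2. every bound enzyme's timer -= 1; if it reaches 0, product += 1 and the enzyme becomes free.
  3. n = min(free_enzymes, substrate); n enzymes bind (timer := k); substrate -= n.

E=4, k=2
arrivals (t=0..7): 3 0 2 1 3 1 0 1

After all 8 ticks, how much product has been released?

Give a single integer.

Answer: 10

Derivation:
t=0: arr=3 -> substrate=0 bound=3 product=0
t=1: arr=0 -> substrate=0 bound=3 product=0
t=2: arr=2 -> substrate=0 bound=2 product=3
t=3: arr=1 -> substrate=0 bound=3 product=3
t=4: arr=3 -> substrate=0 bound=4 product=5
t=5: arr=1 -> substrate=0 bound=4 product=6
t=6: arr=0 -> substrate=0 bound=1 product=9
t=7: arr=1 -> substrate=0 bound=1 product=10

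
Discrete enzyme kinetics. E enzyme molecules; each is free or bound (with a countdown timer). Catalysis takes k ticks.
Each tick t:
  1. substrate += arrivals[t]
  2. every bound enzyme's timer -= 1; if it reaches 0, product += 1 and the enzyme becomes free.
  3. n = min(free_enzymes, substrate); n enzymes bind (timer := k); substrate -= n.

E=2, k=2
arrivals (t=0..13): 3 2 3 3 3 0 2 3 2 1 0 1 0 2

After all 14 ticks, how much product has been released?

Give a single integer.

Answer: 12

Derivation:
t=0: arr=3 -> substrate=1 bound=2 product=0
t=1: arr=2 -> substrate=3 bound=2 product=0
t=2: arr=3 -> substrate=4 bound=2 product=2
t=3: arr=3 -> substrate=7 bound=2 product=2
t=4: arr=3 -> substrate=8 bound=2 product=4
t=5: arr=0 -> substrate=8 bound=2 product=4
t=6: arr=2 -> substrate=8 bound=2 product=6
t=7: arr=3 -> substrate=11 bound=2 product=6
t=8: arr=2 -> substrate=11 bound=2 product=8
t=9: arr=1 -> substrate=12 bound=2 product=8
t=10: arr=0 -> substrate=10 bound=2 product=10
t=11: arr=1 -> substrate=11 bound=2 product=10
t=12: arr=0 -> substrate=9 bound=2 product=12
t=13: arr=2 -> substrate=11 bound=2 product=12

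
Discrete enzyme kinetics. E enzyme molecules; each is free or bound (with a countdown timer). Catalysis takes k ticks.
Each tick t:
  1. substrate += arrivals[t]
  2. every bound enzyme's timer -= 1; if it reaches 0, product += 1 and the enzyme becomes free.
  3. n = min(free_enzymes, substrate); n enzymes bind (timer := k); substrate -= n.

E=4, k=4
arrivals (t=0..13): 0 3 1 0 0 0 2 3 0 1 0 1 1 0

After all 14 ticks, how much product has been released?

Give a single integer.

Answer: 8

Derivation:
t=0: arr=0 -> substrate=0 bound=0 product=0
t=1: arr=3 -> substrate=0 bound=3 product=0
t=2: arr=1 -> substrate=0 bound=4 product=0
t=3: arr=0 -> substrate=0 bound=4 product=0
t=4: arr=0 -> substrate=0 bound=4 product=0
t=5: arr=0 -> substrate=0 bound=1 product=3
t=6: arr=2 -> substrate=0 bound=2 product=4
t=7: arr=3 -> substrate=1 bound=4 product=4
t=8: arr=0 -> substrate=1 bound=4 product=4
t=9: arr=1 -> substrate=2 bound=4 product=4
t=10: arr=0 -> substrate=0 bound=4 product=6
t=11: arr=1 -> substrate=0 bound=3 product=8
t=12: arr=1 -> substrate=0 bound=4 product=8
t=13: arr=0 -> substrate=0 bound=4 product=8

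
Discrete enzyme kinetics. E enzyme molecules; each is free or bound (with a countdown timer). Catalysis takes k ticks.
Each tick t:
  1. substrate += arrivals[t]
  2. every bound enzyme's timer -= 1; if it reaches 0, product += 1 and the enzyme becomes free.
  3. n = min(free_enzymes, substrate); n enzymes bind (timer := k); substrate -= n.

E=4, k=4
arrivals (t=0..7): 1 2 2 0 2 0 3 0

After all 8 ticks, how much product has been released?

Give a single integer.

Answer: 4

Derivation:
t=0: arr=1 -> substrate=0 bound=1 product=0
t=1: arr=2 -> substrate=0 bound=3 product=0
t=2: arr=2 -> substrate=1 bound=4 product=0
t=3: arr=0 -> substrate=1 bound=4 product=0
t=4: arr=2 -> substrate=2 bound=4 product=1
t=5: arr=0 -> substrate=0 bound=4 product=3
t=6: arr=3 -> substrate=2 bound=4 product=4
t=7: arr=0 -> substrate=2 bound=4 product=4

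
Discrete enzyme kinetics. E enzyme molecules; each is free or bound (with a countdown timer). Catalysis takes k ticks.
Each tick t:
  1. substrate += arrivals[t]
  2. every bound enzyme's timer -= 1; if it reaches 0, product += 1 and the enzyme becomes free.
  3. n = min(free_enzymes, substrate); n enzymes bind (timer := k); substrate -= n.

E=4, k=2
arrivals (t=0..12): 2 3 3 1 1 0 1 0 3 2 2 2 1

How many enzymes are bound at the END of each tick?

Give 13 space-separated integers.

t=0: arr=2 -> substrate=0 bound=2 product=0
t=1: arr=3 -> substrate=1 bound=4 product=0
t=2: arr=3 -> substrate=2 bound=4 product=2
t=3: arr=1 -> substrate=1 bound=4 product=4
t=4: arr=1 -> substrate=0 bound=4 product=6
t=5: arr=0 -> substrate=0 bound=2 product=8
t=6: arr=1 -> substrate=0 bound=1 product=10
t=7: arr=0 -> substrate=0 bound=1 product=10
t=8: arr=3 -> substrate=0 bound=3 product=11
t=9: arr=2 -> substrate=1 bound=4 product=11
t=10: arr=2 -> substrate=0 bound=4 product=14
t=11: arr=2 -> substrate=1 bound=4 product=15
t=12: arr=1 -> substrate=0 bound=3 product=18

Answer: 2 4 4 4 4 2 1 1 3 4 4 4 3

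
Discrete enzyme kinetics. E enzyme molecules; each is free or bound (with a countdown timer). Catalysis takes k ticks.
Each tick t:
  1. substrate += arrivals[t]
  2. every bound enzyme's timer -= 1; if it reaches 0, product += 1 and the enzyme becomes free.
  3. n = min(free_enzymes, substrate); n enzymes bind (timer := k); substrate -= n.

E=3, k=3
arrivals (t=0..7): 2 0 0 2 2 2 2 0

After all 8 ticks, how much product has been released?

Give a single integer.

Answer: 5

Derivation:
t=0: arr=2 -> substrate=0 bound=2 product=0
t=1: arr=0 -> substrate=0 bound=2 product=0
t=2: arr=0 -> substrate=0 bound=2 product=0
t=3: arr=2 -> substrate=0 bound=2 product=2
t=4: arr=2 -> substrate=1 bound=3 product=2
t=5: arr=2 -> substrate=3 bound=3 product=2
t=6: arr=2 -> substrate=3 bound=3 product=4
t=7: arr=0 -> substrate=2 bound=3 product=5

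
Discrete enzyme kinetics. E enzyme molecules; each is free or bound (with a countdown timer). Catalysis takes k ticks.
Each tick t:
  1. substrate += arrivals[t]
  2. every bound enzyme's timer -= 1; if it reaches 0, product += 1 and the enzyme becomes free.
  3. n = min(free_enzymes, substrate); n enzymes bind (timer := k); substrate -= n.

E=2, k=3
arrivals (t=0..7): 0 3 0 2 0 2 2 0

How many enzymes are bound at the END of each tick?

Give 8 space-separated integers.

Answer: 0 2 2 2 2 2 2 2

Derivation:
t=0: arr=0 -> substrate=0 bound=0 product=0
t=1: arr=3 -> substrate=1 bound=2 product=0
t=2: arr=0 -> substrate=1 bound=2 product=0
t=3: arr=2 -> substrate=3 bound=2 product=0
t=4: arr=0 -> substrate=1 bound=2 product=2
t=5: arr=2 -> substrate=3 bound=2 product=2
t=6: arr=2 -> substrate=5 bound=2 product=2
t=7: arr=0 -> substrate=3 bound=2 product=4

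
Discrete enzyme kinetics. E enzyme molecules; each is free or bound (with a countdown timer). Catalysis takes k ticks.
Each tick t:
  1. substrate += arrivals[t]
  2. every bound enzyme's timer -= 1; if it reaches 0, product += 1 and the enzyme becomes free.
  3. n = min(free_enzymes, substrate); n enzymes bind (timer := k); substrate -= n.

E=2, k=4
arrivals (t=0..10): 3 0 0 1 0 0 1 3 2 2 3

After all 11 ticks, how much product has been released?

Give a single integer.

Answer: 4

Derivation:
t=0: arr=3 -> substrate=1 bound=2 product=0
t=1: arr=0 -> substrate=1 bound=2 product=0
t=2: arr=0 -> substrate=1 bound=2 product=0
t=3: arr=1 -> substrate=2 bound=2 product=0
t=4: arr=0 -> substrate=0 bound=2 product=2
t=5: arr=0 -> substrate=0 bound=2 product=2
t=6: arr=1 -> substrate=1 bound=2 product=2
t=7: arr=3 -> substrate=4 bound=2 product=2
t=8: arr=2 -> substrate=4 bound=2 product=4
t=9: arr=2 -> substrate=6 bound=2 product=4
t=10: arr=3 -> substrate=9 bound=2 product=4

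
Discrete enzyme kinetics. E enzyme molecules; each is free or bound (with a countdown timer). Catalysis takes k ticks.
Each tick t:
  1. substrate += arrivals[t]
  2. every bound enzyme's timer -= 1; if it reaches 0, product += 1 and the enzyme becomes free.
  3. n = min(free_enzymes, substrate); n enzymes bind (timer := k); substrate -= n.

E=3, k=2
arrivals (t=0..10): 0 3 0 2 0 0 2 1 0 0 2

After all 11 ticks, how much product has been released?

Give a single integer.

t=0: arr=0 -> substrate=0 bound=0 product=0
t=1: arr=3 -> substrate=0 bound=3 product=0
t=2: arr=0 -> substrate=0 bound=3 product=0
t=3: arr=2 -> substrate=0 bound=2 product=3
t=4: arr=0 -> substrate=0 bound=2 product=3
t=5: arr=0 -> substrate=0 bound=0 product=5
t=6: arr=2 -> substrate=0 bound=2 product=5
t=7: arr=1 -> substrate=0 bound=3 product=5
t=8: arr=0 -> substrate=0 bound=1 product=7
t=9: arr=0 -> substrate=0 bound=0 product=8
t=10: arr=2 -> substrate=0 bound=2 product=8

Answer: 8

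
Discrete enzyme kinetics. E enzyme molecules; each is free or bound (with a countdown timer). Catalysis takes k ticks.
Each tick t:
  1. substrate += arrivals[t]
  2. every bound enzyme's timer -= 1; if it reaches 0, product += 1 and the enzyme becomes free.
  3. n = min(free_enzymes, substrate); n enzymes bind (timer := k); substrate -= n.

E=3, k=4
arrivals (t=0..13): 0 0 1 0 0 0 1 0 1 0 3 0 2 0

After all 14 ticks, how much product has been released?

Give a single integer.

Answer: 3

Derivation:
t=0: arr=0 -> substrate=0 bound=0 product=0
t=1: arr=0 -> substrate=0 bound=0 product=0
t=2: arr=1 -> substrate=0 bound=1 product=0
t=3: arr=0 -> substrate=0 bound=1 product=0
t=4: arr=0 -> substrate=0 bound=1 product=0
t=5: arr=0 -> substrate=0 bound=1 product=0
t=6: arr=1 -> substrate=0 bound=1 product=1
t=7: arr=0 -> substrate=0 bound=1 product=1
t=8: arr=1 -> substrate=0 bound=2 product=1
t=9: arr=0 -> substrate=0 bound=2 product=1
t=10: arr=3 -> substrate=1 bound=3 product=2
t=11: arr=0 -> substrate=1 bound=3 product=2
t=12: arr=2 -> substrate=2 bound=3 product=3
t=13: arr=0 -> substrate=2 bound=3 product=3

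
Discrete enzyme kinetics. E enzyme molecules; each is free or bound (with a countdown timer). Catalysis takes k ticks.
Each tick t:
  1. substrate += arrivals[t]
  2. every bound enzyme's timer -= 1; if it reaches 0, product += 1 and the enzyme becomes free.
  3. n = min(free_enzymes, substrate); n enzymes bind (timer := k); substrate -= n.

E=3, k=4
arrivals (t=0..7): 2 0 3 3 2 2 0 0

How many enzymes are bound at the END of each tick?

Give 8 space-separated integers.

t=0: arr=2 -> substrate=0 bound=2 product=0
t=1: arr=0 -> substrate=0 bound=2 product=0
t=2: arr=3 -> substrate=2 bound=3 product=0
t=3: arr=3 -> substrate=5 bound=3 product=0
t=4: arr=2 -> substrate=5 bound=3 product=2
t=5: arr=2 -> substrate=7 bound=3 product=2
t=6: arr=0 -> substrate=6 bound=3 product=3
t=7: arr=0 -> substrate=6 bound=3 product=3

Answer: 2 2 3 3 3 3 3 3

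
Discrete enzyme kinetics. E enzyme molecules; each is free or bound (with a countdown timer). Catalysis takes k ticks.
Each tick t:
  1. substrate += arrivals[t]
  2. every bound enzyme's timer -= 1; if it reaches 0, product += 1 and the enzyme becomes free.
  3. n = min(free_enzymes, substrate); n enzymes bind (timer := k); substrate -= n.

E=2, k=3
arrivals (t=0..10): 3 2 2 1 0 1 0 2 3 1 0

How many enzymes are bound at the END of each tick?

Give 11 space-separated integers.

Answer: 2 2 2 2 2 2 2 2 2 2 2

Derivation:
t=0: arr=3 -> substrate=1 bound=2 product=0
t=1: arr=2 -> substrate=3 bound=2 product=0
t=2: arr=2 -> substrate=5 bound=2 product=0
t=3: arr=1 -> substrate=4 bound=2 product=2
t=4: arr=0 -> substrate=4 bound=2 product=2
t=5: arr=1 -> substrate=5 bound=2 product=2
t=6: arr=0 -> substrate=3 bound=2 product=4
t=7: arr=2 -> substrate=5 bound=2 product=4
t=8: arr=3 -> substrate=8 bound=2 product=4
t=9: arr=1 -> substrate=7 bound=2 product=6
t=10: arr=0 -> substrate=7 bound=2 product=6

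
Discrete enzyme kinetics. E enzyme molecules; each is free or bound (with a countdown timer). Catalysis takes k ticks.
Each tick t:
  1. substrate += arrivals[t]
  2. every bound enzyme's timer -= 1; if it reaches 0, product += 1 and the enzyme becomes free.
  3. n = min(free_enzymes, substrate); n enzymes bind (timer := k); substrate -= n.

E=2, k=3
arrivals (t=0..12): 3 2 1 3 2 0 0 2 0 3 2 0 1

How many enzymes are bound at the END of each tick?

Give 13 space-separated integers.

Answer: 2 2 2 2 2 2 2 2 2 2 2 2 2

Derivation:
t=0: arr=3 -> substrate=1 bound=2 product=0
t=1: arr=2 -> substrate=3 bound=2 product=0
t=2: arr=1 -> substrate=4 bound=2 product=0
t=3: arr=3 -> substrate=5 bound=2 product=2
t=4: arr=2 -> substrate=7 bound=2 product=2
t=5: arr=0 -> substrate=7 bound=2 product=2
t=6: arr=0 -> substrate=5 bound=2 product=4
t=7: arr=2 -> substrate=7 bound=2 product=4
t=8: arr=0 -> substrate=7 bound=2 product=4
t=9: arr=3 -> substrate=8 bound=2 product=6
t=10: arr=2 -> substrate=10 bound=2 product=6
t=11: arr=0 -> substrate=10 bound=2 product=6
t=12: arr=1 -> substrate=9 bound=2 product=8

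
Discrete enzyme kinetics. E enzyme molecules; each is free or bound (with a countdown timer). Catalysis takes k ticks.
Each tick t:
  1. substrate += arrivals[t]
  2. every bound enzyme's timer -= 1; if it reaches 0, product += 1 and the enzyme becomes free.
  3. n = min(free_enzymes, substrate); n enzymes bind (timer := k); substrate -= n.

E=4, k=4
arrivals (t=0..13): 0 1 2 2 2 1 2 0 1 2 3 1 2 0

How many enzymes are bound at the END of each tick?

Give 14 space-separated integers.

t=0: arr=0 -> substrate=0 bound=0 product=0
t=1: arr=1 -> substrate=0 bound=1 product=0
t=2: arr=2 -> substrate=0 bound=3 product=0
t=3: arr=2 -> substrate=1 bound=4 product=0
t=4: arr=2 -> substrate=3 bound=4 product=0
t=5: arr=1 -> substrate=3 bound=4 product=1
t=6: arr=2 -> substrate=3 bound=4 product=3
t=7: arr=0 -> substrate=2 bound=4 product=4
t=8: arr=1 -> substrate=3 bound=4 product=4
t=9: arr=2 -> substrate=4 bound=4 product=5
t=10: arr=3 -> substrate=5 bound=4 product=7
t=11: arr=1 -> substrate=5 bound=4 product=8
t=12: arr=2 -> substrate=7 bound=4 product=8
t=13: arr=0 -> substrate=6 bound=4 product=9

Answer: 0 1 3 4 4 4 4 4 4 4 4 4 4 4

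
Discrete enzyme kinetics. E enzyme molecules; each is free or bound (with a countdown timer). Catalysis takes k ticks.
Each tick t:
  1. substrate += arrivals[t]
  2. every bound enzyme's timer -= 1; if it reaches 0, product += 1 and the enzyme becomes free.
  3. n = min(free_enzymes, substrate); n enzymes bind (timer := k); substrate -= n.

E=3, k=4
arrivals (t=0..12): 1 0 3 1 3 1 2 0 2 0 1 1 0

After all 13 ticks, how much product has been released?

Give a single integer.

Answer: 7

Derivation:
t=0: arr=1 -> substrate=0 bound=1 product=0
t=1: arr=0 -> substrate=0 bound=1 product=0
t=2: arr=3 -> substrate=1 bound=3 product=0
t=3: arr=1 -> substrate=2 bound=3 product=0
t=4: arr=3 -> substrate=4 bound=3 product=1
t=5: arr=1 -> substrate=5 bound=3 product=1
t=6: arr=2 -> substrate=5 bound=3 product=3
t=7: arr=0 -> substrate=5 bound=3 product=3
t=8: arr=2 -> substrate=6 bound=3 product=4
t=9: arr=0 -> substrate=6 bound=3 product=4
t=10: arr=1 -> substrate=5 bound=3 product=6
t=11: arr=1 -> substrate=6 bound=3 product=6
t=12: arr=0 -> substrate=5 bound=3 product=7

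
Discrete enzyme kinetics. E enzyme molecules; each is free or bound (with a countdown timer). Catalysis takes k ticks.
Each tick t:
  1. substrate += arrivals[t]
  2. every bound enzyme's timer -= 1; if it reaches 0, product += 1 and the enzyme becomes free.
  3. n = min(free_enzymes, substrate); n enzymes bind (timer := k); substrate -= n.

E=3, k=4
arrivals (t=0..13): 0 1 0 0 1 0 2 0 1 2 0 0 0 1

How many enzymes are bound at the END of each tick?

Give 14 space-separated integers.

t=0: arr=0 -> substrate=0 bound=0 product=0
t=1: arr=1 -> substrate=0 bound=1 product=0
t=2: arr=0 -> substrate=0 bound=1 product=0
t=3: arr=0 -> substrate=0 bound=1 product=0
t=4: arr=1 -> substrate=0 bound=2 product=0
t=5: arr=0 -> substrate=0 bound=1 product=1
t=6: arr=2 -> substrate=0 bound=3 product=1
t=7: arr=0 -> substrate=0 bound=3 product=1
t=8: arr=1 -> substrate=0 bound=3 product=2
t=9: arr=2 -> substrate=2 bound=3 product=2
t=10: arr=0 -> substrate=0 bound=3 product=4
t=11: arr=0 -> substrate=0 bound=3 product=4
t=12: arr=0 -> substrate=0 bound=2 product=5
t=13: arr=1 -> substrate=0 bound=3 product=5

Answer: 0 1 1 1 2 1 3 3 3 3 3 3 2 3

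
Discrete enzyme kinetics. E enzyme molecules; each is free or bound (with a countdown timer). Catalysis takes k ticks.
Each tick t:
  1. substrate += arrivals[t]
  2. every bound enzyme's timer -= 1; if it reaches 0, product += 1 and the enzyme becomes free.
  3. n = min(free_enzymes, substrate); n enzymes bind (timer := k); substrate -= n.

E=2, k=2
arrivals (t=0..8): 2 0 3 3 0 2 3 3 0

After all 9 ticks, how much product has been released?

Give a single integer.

Answer: 8

Derivation:
t=0: arr=2 -> substrate=0 bound=2 product=0
t=1: arr=0 -> substrate=0 bound=2 product=0
t=2: arr=3 -> substrate=1 bound=2 product=2
t=3: arr=3 -> substrate=4 bound=2 product=2
t=4: arr=0 -> substrate=2 bound=2 product=4
t=5: arr=2 -> substrate=4 bound=2 product=4
t=6: arr=3 -> substrate=5 bound=2 product=6
t=7: arr=3 -> substrate=8 bound=2 product=6
t=8: arr=0 -> substrate=6 bound=2 product=8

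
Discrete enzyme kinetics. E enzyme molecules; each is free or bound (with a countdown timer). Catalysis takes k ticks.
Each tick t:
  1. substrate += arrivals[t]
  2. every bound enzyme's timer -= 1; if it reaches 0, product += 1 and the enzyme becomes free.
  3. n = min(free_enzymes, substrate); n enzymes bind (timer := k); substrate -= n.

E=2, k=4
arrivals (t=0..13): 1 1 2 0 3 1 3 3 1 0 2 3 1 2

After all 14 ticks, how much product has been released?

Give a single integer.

t=0: arr=1 -> substrate=0 bound=1 product=0
t=1: arr=1 -> substrate=0 bound=2 product=0
t=2: arr=2 -> substrate=2 bound=2 product=0
t=3: arr=0 -> substrate=2 bound=2 product=0
t=4: arr=3 -> substrate=4 bound=2 product=1
t=5: arr=1 -> substrate=4 bound=2 product=2
t=6: arr=3 -> substrate=7 bound=2 product=2
t=7: arr=3 -> substrate=10 bound=2 product=2
t=8: arr=1 -> substrate=10 bound=2 product=3
t=9: arr=0 -> substrate=9 bound=2 product=4
t=10: arr=2 -> substrate=11 bound=2 product=4
t=11: arr=3 -> substrate=14 bound=2 product=4
t=12: arr=1 -> substrate=14 bound=2 product=5
t=13: arr=2 -> substrate=15 bound=2 product=6

Answer: 6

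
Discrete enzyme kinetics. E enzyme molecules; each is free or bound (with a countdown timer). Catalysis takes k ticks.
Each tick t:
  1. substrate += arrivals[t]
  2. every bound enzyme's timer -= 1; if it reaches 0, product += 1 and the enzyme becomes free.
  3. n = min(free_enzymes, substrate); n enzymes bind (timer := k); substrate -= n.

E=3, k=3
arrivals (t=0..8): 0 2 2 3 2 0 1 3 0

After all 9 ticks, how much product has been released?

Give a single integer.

Answer: 6

Derivation:
t=0: arr=0 -> substrate=0 bound=0 product=0
t=1: arr=2 -> substrate=0 bound=2 product=0
t=2: arr=2 -> substrate=1 bound=3 product=0
t=3: arr=3 -> substrate=4 bound=3 product=0
t=4: arr=2 -> substrate=4 bound=3 product=2
t=5: arr=0 -> substrate=3 bound=3 product=3
t=6: arr=1 -> substrate=4 bound=3 product=3
t=7: arr=3 -> substrate=5 bound=3 product=5
t=8: arr=0 -> substrate=4 bound=3 product=6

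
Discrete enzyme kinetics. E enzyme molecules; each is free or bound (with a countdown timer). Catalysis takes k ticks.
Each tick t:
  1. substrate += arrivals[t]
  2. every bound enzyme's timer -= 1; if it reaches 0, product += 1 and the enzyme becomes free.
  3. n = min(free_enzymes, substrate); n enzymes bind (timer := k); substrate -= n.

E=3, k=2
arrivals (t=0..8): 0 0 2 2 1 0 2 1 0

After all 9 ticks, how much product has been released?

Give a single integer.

t=0: arr=0 -> substrate=0 bound=0 product=0
t=1: arr=0 -> substrate=0 bound=0 product=0
t=2: arr=2 -> substrate=0 bound=2 product=0
t=3: arr=2 -> substrate=1 bound=3 product=0
t=4: arr=1 -> substrate=0 bound=3 product=2
t=5: arr=0 -> substrate=0 bound=2 product=3
t=6: arr=2 -> substrate=0 bound=2 product=5
t=7: arr=1 -> substrate=0 bound=3 product=5
t=8: arr=0 -> substrate=0 bound=1 product=7

Answer: 7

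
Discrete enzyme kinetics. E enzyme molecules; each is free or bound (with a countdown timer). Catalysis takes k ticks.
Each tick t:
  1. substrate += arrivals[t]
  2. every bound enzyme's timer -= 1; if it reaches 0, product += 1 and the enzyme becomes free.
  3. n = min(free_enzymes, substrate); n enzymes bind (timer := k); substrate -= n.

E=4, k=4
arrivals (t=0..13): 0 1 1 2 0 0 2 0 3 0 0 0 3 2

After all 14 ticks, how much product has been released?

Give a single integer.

t=0: arr=0 -> substrate=0 bound=0 product=0
t=1: arr=1 -> substrate=0 bound=1 product=0
t=2: arr=1 -> substrate=0 bound=2 product=0
t=3: arr=2 -> substrate=0 bound=4 product=0
t=4: arr=0 -> substrate=0 bound=4 product=0
t=5: arr=0 -> substrate=0 bound=3 product=1
t=6: arr=2 -> substrate=0 bound=4 product=2
t=7: arr=0 -> substrate=0 bound=2 product=4
t=8: arr=3 -> substrate=1 bound=4 product=4
t=9: arr=0 -> substrate=1 bound=4 product=4
t=10: arr=0 -> substrate=0 bound=3 product=6
t=11: arr=0 -> substrate=0 bound=3 product=6
t=12: arr=3 -> substrate=0 bound=4 product=8
t=13: arr=2 -> substrate=2 bound=4 product=8

Answer: 8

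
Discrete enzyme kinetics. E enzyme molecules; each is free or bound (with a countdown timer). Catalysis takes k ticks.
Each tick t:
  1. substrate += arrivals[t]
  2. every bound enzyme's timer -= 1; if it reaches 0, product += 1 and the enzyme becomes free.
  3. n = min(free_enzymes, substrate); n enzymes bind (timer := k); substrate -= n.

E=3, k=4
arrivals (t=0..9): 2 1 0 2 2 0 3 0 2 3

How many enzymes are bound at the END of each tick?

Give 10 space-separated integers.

t=0: arr=2 -> substrate=0 bound=2 product=0
t=1: arr=1 -> substrate=0 bound=3 product=0
t=2: arr=0 -> substrate=0 bound=3 product=0
t=3: arr=2 -> substrate=2 bound=3 product=0
t=4: arr=2 -> substrate=2 bound=3 product=2
t=5: arr=0 -> substrate=1 bound=3 product=3
t=6: arr=3 -> substrate=4 bound=3 product=3
t=7: arr=0 -> substrate=4 bound=3 product=3
t=8: arr=2 -> substrate=4 bound=3 product=5
t=9: arr=3 -> substrate=6 bound=3 product=6

Answer: 2 3 3 3 3 3 3 3 3 3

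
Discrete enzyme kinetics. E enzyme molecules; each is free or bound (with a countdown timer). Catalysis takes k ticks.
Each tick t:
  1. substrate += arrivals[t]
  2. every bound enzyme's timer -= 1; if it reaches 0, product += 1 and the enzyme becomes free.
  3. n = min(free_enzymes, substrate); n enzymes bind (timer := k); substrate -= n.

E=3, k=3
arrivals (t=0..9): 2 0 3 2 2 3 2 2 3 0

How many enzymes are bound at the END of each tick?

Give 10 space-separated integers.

t=0: arr=2 -> substrate=0 bound=2 product=0
t=1: arr=0 -> substrate=0 bound=2 product=0
t=2: arr=3 -> substrate=2 bound=3 product=0
t=3: arr=2 -> substrate=2 bound=3 product=2
t=4: arr=2 -> substrate=4 bound=3 product=2
t=5: arr=3 -> substrate=6 bound=3 product=3
t=6: arr=2 -> substrate=6 bound=3 product=5
t=7: arr=2 -> substrate=8 bound=3 product=5
t=8: arr=3 -> substrate=10 bound=3 product=6
t=9: arr=0 -> substrate=8 bound=3 product=8

Answer: 2 2 3 3 3 3 3 3 3 3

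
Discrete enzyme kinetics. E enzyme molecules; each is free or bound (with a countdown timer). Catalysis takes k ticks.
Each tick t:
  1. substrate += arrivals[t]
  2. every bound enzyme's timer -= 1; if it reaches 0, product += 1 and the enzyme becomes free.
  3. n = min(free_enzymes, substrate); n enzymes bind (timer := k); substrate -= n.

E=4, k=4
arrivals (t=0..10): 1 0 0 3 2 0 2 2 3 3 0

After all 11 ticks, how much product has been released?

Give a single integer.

Answer: 5

Derivation:
t=0: arr=1 -> substrate=0 bound=1 product=0
t=1: arr=0 -> substrate=0 bound=1 product=0
t=2: arr=0 -> substrate=0 bound=1 product=0
t=3: arr=3 -> substrate=0 bound=4 product=0
t=4: arr=2 -> substrate=1 bound=4 product=1
t=5: arr=0 -> substrate=1 bound=4 product=1
t=6: arr=2 -> substrate=3 bound=4 product=1
t=7: arr=2 -> substrate=2 bound=4 product=4
t=8: arr=3 -> substrate=4 bound=4 product=5
t=9: arr=3 -> substrate=7 bound=4 product=5
t=10: arr=0 -> substrate=7 bound=4 product=5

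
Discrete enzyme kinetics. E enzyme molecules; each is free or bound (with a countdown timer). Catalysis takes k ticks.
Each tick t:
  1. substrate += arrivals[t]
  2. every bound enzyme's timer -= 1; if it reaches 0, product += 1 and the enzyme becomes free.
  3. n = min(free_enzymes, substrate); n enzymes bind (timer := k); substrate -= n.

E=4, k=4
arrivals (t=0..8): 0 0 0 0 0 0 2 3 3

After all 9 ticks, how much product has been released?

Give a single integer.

Answer: 0

Derivation:
t=0: arr=0 -> substrate=0 bound=0 product=0
t=1: arr=0 -> substrate=0 bound=0 product=0
t=2: arr=0 -> substrate=0 bound=0 product=0
t=3: arr=0 -> substrate=0 bound=0 product=0
t=4: arr=0 -> substrate=0 bound=0 product=0
t=5: arr=0 -> substrate=0 bound=0 product=0
t=6: arr=2 -> substrate=0 bound=2 product=0
t=7: arr=3 -> substrate=1 bound=4 product=0
t=8: arr=3 -> substrate=4 bound=4 product=0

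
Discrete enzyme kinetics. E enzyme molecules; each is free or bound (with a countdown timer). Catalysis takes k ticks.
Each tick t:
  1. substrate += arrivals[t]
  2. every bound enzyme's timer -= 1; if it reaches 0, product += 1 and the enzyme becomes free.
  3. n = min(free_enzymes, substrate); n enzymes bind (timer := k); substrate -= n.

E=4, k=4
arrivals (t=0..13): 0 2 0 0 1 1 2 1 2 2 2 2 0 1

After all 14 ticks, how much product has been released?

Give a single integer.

t=0: arr=0 -> substrate=0 bound=0 product=0
t=1: arr=2 -> substrate=0 bound=2 product=0
t=2: arr=0 -> substrate=0 bound=2 product=0
t=3: arr=0 -> substrate=0 bound=2 product=0
t=4: arr=1 -> substrate=0 bound=3 product=0
t=5: arr=1 -> substrate=0 bound=2 product=2
t=6: arr=2 -> substrate=0 bound=4 product=2
t=7: arr=1 -> substrate=1 bound=4 product=2
t=8: arr=2 -> substrate=2 bound=4 product=3
t=9: arr=2 -> substrate=3 bound=4 product=4
t=10: arr=2 -> substrate=3 bound=4 product=6
t=11: arr=2 -> substrate=5 bound=4 product=6
t=12: arr=0 -> substrate=4 bound=4 product=7
t=13: arr=1 -> substrate=4 bound=4 product=8

Answer: 8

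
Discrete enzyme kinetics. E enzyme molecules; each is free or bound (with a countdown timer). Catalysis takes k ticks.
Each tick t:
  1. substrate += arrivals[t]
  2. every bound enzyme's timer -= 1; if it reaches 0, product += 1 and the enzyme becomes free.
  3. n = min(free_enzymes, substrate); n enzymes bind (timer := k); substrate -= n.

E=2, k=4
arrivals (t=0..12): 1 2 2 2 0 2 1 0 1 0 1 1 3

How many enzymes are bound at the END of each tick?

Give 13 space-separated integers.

t=0: arr=1 -> substrate=0 bound=1 product=0
t=1: arr=2 -> substrate=1 bound=2 product=0
t=2: arr=2 -> substrate=3 bound=2 product=0
t=3: arr=2 -> substrate=5 bound=2 product=0
t=4: arr=0 -> substrate=4 bound=2 product=1
t=5: arr=2 -> substrate=5 bound=2 product=2
t=6: arr=1 -> substrate=6 bound=2 product=2
t=7: arr=0 -> substrate=6 bound=2 product=2
t=8: arr=1 -> substrate=6 bound=2 product=3
t=9: arr=0 -> substrate=5 bound=2 product=4
t=10: arr=1 -> substrate=6 bound=2 product=4
t=11: arr=1 -> substrate=7 bound=2 product=4
t=12: arr=3 -> substrate=9 bound=2 product=5

Answer: 1 2 2 2 2 2 2 2 2 2 2 2 2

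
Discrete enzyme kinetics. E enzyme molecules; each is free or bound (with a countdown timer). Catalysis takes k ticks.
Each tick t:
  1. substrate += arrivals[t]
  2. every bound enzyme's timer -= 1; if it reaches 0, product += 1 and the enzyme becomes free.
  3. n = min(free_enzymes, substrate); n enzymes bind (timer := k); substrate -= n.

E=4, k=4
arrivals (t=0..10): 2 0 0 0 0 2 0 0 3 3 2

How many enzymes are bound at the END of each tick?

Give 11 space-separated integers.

t=0: arr=2 -> substrate=0 bound=2 product=0
t=1: arr=0 -> substrate=0 bound=2 product=0
t=2: arr=0 -> substrate=0 bound=2 product=0
t=3: arr=0 -> substrate=0 bound=2 product=0
t=4: arr=0 -> substrate=0 bound=0 product=2
t=5: arr=2 -> substrate=0 bound=2 product=2
t=6: arr=0 -> substrate=0 bound=2 product=2
t=7: arr=0 -> substrate=0 bound=2 product=2
t=8: arr=3 -> substrate=1 bound=4 product=2
t=9: arr=3 -> substrate=2 bound=4 product=4
t=10: arr=2 -> substrate=4 bound=4 product=4

Answer: 2 2 2 2 0 2 2 2 4 4 4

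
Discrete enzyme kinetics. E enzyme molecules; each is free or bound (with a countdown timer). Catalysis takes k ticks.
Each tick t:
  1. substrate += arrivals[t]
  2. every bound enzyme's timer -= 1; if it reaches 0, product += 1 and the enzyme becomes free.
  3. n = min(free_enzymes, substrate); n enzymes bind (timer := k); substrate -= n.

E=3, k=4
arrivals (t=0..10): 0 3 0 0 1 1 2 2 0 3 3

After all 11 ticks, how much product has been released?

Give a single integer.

t=0: arr=0 -> substrate=0 bound=0 product=0
t=1: arr=3 -> substrate=0 bound=3 product=0
t=2: arr=0 -> substrate=0 bound=3 product=0
t=3: arr=0 -> substrate=0 bound=3 product=0
t=4: arr=1 -> substrate=1 bound=3 product=0
t=5: arr=1 -> substrate=0 bound=2 product=3
t=6: arr=2 -> substrate=1 bound=3 product=3
t=7: arr=2 -> substrate=3 bound=3 product=3
t=8: arr=0 -> substrate=3 bound=3 product=3
t=9: arr=3 -> substrate=4 bound=3 product=5
t=10: arr=3 -> substrate=6 bound=3 product=6

Answer: 6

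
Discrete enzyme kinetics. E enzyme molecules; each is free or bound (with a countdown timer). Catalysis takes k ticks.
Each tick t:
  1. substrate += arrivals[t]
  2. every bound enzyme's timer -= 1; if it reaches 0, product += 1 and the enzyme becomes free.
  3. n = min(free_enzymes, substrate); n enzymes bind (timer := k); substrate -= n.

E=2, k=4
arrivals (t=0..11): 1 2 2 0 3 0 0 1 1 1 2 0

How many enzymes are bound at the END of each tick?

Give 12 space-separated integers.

Answer: 1 2 2 2 2 2 2 2 2 2 2 2

Derivation:
t=0: arr=1 -> substrate=0 bound=1 product=0
t=1: arr=2 -> substrate=1 bound=2 product=0
t=2: arr=2 -> substrate=3 bound=2 product=0
t=3: arr=0 -> substrate=3 bound=2 product=0
t=4: arr=3 -> substrate=5 bound=2 product=1
t=5: arr=0 -> substrate=4 bound=2 product=2
t=6: arr=0 -> substrate=4 bound=2 product=2
t=7: arr=1 -> substrate=5 bound=2 product=2
t=8: arr=1 -> substrate=5 bound=2 product=3
t=9: arr=1 -> substrate=5 bound=2 product=4
t=10: arr=2 -> substrate=7 bound=2 product=4
t=11: arr=0 -> substrate=7 bound=2 product=4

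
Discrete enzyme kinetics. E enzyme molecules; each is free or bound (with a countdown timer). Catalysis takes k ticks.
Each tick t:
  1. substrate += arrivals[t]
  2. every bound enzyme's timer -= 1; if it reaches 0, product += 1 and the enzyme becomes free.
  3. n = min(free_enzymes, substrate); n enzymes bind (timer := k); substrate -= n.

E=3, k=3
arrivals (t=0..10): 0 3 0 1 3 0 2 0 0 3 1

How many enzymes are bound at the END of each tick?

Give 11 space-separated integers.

Answer: 0 3 3 3 3 3 3 3 3 3 3

Derivation:
t=0: arr=0 -> substrate=0 bound=0 product=0
t=1: arr=3 -> substrate=0 bound=3 product=0
t=2: arr=0 -> substrate=0 bound=3 product=0
t=3: arr=1 -> substrate=1 bound=3 product=0
t=4: arr=3 -> substrate=1 bound=3 product=3
t=5: arr=0 -> substrate=1 bound=3 product=3
t=6: arr=2 -> substrate=3 bound=3 product=3
t=7: arr=0 -> substrate=0 bound=3 product=6
t=8: arr=0 -> substrate=0 bound=3 product=6
t=9: arr=3 -> substrate=3 bound=3 product=6
t=10: arr=1 -> substrate=1 bound=3 product=9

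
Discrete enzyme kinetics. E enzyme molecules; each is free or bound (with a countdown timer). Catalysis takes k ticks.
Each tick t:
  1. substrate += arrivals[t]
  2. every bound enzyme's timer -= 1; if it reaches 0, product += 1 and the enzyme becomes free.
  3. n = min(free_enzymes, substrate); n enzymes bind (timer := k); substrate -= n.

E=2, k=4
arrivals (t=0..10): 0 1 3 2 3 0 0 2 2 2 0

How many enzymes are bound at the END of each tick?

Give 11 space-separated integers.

t=0: arr=0 -> substrate=0 bound=0 product=0
t=1: arr=1 -> substrate=0 bound=1 product=0
t=2: arr=3 -> substrate=2 bound=2 product=0
t=3: arr=2 -> substrate=4 bound=2 product=0
t=4: arr=3 -> substrate=7 bound=2 product=0
t=5: arr=0 -> substrate=6 bound=2 product=1
t=6: arr=0 -> substrate=5 bound=2 product=2
t=7: arr=2 -> substrate=7 bound=2 product=2
t=8: arr=2 -> substrate=9 bound=2 product=2
t=9: arr=2 -> substrate=10 bound=2 product=3
t=10: arr=0 -> substrate=9 bound=2 product=4

Answer: 0 1 2 2 2 2 2 2 2 2 2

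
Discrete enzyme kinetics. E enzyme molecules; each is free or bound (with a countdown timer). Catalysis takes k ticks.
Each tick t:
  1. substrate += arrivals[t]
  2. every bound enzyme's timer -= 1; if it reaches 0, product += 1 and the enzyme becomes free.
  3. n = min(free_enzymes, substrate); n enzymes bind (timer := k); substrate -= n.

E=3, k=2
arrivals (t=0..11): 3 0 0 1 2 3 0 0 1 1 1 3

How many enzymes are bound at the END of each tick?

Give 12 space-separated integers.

Answer: 3 3 0 1 3 3 3 2 1 2 2 3

Derivation:
t=0: arr=3 -> substrate=0 bound=3 product=0
t=1: arr=0 -> substrate=0 bound=3 product=0
t=2: arr=0 -> substrate=0 bound=0 product=3
t=3: arr=1 -> substrate=0 bound=1 product=3
t=4: arr=2 -> substrate=0 bound=3 product=3
t=5: arr=3 -> substrate=2 bound=3 product=4
t=6: arr=0 -> substrate=0 bound=3 product=6
t=7: arr=0 -> substrate=0 bound=2 product=7
t=8: arr=1 -> substrate=0 bound=1 product=9
t=9: arr=1 -> substrate=0 bound=2 product=9
t=10: arr=1 -> substrate=0 bound=2 product=10
t=11: arr=3 -> substrate=1 bound=3 product=11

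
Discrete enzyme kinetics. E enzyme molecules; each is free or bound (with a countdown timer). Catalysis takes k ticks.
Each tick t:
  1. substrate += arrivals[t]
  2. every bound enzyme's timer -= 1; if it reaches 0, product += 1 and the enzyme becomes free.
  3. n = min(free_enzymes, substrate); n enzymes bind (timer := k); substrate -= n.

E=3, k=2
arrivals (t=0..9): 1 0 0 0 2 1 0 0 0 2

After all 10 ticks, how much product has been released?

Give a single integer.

t=0: arr=1 -> substrate=0 bound=1 product=0
t=1: arr=0 -> substrate=0 bound=1 product=0
t=2: arr=0 -> substrate=0 bound=0 product=1
t=3: arr=0 -> substrate=0 bound=0 product=1
t=4: arr=2 -> substrate=0 bound=2 product=1
t=5: arr=1 -> substrate=0 bound=3 product=1
t=6: arr=0 -> substrate=0 bound=1 product=3
t=7: arr=0 -> substrate=0 bound=0 product=4
t=8: arr=0 -> substrate=0 bound=0 product=4
t=9: arr=2 -> substrate=0 bound=2 product=4

Answer: 4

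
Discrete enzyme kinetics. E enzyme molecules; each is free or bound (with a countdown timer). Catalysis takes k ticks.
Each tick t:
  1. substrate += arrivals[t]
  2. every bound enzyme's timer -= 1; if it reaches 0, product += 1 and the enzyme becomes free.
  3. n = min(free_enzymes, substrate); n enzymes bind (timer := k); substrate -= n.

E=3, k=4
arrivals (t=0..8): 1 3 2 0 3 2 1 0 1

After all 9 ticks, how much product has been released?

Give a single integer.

Answer: 4

Derivation:
t=0: arr=1 -> substrate=0 bound=1 product=0
t=1: arr=3 -> substrate=1 bound=3 product=0
t=2: arr=2 -> substrate=3 bound=3 product=0
t=3: arr=0 -> substrate=3 bound=3 product=0
t=4: arr=3 -> substrate=5 bound=3 product=1
t=5: arr=2 -> substrate=5 bound=3 product=3
t=6: arr=1 -> substrate=6 bound=3 product=3
t=7: arr=0 -> substrate=6 bound=3 product=3
t=8: arr=1 -> substrate=6 bound=3 product=4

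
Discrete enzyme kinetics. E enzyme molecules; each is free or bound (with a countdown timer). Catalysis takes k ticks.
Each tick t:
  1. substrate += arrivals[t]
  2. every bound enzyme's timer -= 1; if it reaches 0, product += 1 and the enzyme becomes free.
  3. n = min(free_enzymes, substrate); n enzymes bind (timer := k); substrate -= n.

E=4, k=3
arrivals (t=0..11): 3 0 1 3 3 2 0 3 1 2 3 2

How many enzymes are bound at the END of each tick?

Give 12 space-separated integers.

t=0: arr=3 -> substrate=0 bound=3 product=0
t=1: arr=0 -> substrate=0 bound=3 product=0
t=2: arr=1 -> substrate=0 bound=4 product=0
t=3: arr=3 -> substrate=0 bound=4 product=3
t=4: arr=3 -> substrate=3 bound=4 product=3
t=5: arr=2 -> substrate=4 bound=4 product=4
t=6: arr=0 -> substrate=1 bound=4 product=7
t=7: arr=3 -> substrate=4 bound=4 product=7
t=8: arr=1 -> substrate=4 bound=4 product=8
t=9: arr=2 -> substrate=3 bound=4 product=11
t=10: arr=3 -> substrate=6 bound=4 product=11
t=11: arr=2 -> substrate=7 bound=4 product=12

Answer: 3 3 4 4 4 4 4 4 4 4 4 4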